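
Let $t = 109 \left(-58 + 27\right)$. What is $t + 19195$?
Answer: $15816$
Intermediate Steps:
$t = -3379$ ($t = 109 \left(-31\right) = -3379$)
$t + 19195 = -3379 + 19195 = 15816$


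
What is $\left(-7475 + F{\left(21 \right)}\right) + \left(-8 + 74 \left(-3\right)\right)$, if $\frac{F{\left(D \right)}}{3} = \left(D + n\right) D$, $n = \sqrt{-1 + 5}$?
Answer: $-6256$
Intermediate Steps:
$n = 2$ ($n = \sqrt{4} = 2$)
$F{\left(D \right)} = 3 D \left(2 + D\right)$ ($F{\left(D \right)} = 3 \left(D + 2\right) D = 3 \left(2 + D\right) D = 3 D \left(2 + D\right)$)
$\left(-7475 + F{\left(21 \right)}\right) + \left(-8 + 74 \left(-3\right)\right) = \left(-7475 + 3 \cdot 21 \left(2 + 21\right)\right) + \left(-8 + 74 \left(-3\right)\right) = \left(-7475 + 3 \cdot 21 \cdot 23\right) - 230 = \left(-7475 + 1449\right) - 230 = -6026 - 230 = -6256$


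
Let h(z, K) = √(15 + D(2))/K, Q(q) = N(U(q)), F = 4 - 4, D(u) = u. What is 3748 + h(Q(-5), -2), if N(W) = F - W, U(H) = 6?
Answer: 3748 - √17/2 ≈ 3745.9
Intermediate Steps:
F = 0
N(W) = -W (N(W) = 0 - W = -W)
Q(q) = -6 (Q(q) = -1*6 = -6)
h(z, K) = √17/K (h(z, K) = √(15 + 2)/K = √17/K)
3748 + h(Q(-5), -2) = 3748 + √17/(-2) = 3748 + √17*(-½) = 3748 - √17/2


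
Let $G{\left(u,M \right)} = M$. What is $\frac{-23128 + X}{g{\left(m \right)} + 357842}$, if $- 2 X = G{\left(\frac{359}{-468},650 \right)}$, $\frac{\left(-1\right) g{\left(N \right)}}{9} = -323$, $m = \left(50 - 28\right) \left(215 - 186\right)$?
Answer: $- \frac{23453}{360749} \approx -0.065012$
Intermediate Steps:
$m = 638$ ($m = 22 \cdot 29 = 638$)
$g{\left(N \right)} = 2907$ ($g{\left(N \right)} = \left(-9\right) \left(-323\right) = 2907$)
$X = -325$ ($X = \left(- \frac{1}{2}\right) 650 = -325$)
$\frac{-23128 + X}{g{\left(m \right)} + 357842} = \frac{-23128 - 325}{2907 + 357842} = - \frac{23453}{360749}$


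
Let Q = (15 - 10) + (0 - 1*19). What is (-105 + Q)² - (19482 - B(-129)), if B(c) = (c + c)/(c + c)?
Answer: -5320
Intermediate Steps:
B(c) = 1 (B(c) = (2*c)/((2*c)) = (2*c)*(1/(2*c)) = 1)
Q = -14 (Q = 5 + (0 - 19) = 5 - 19 = -14)
(-105 + Q)² - (19482 - B(-129)) = (-105 - 14)² - (19482 - 1*1) = (-119)² - (19482 - 1) = 14161 - 1*19481 = 14161 - 19481 = -5320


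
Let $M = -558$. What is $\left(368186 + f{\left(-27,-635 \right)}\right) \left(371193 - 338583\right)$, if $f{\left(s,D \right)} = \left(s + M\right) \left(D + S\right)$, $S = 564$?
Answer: $13361001810$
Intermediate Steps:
$f{\left(s,D \right)} = \left(-558 + s\right) \left(564 + D\right)$ ($f{\left(s,D \right)} = \left(s - 558\right) \left(D + 564\right) = \left(-558 + s\right) \left(564 + D\right)$)
$\left(368186 + f{\left(-27,-635 \right)}\right) \left(371193 - 338583\right) = \left(368186 - -41535\right) \left(371193 - 338583\right) = \left(368186 + \left(-314712 + 354330 - 15228 + 17145\right)\right) 32610 = \left(368186 + 41535\right) 32610 = 409721 \cdot 32610 = 13361001810$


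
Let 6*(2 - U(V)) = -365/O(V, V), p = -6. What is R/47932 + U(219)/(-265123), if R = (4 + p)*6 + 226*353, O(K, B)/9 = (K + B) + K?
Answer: 1284723070298/772003444887 ≈ 1.6641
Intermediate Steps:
O(K, B) = 9*B + 18*K (O(K, B) = 9*((K + B) + K) = 9*((B + K) + K) = 9*(B + 2*K) = 9*B + 18*K)
U(V) = 2 + 365/(162*V) (U(V) = 2 - (-365)/(6*(9*V + 18*V)) = 2 - (-365)/(6*(27*V)) = 2 - (-365)*1/(27*V)/6 = 2 - (-365)/(162*V) = 2 + 365/(162*V))
R = 79766 (R = (4 - 6)*6 + 226*353 = -2*6 + 79778 = -12 + 79778 = 79766)
R/47932 + U(219)/(-265123) = 79766/47932 + (2 + (365/162)/219)/(-265123) = 79766*(1/47932) + (2 + (365/162)*(1/219))*(-1/265123) = 39883/23966 + (2 + 5/486)*(-1/265123) = 39883/23966 + (977/486)*(-1/265123) = 39883/23966 - 977/128849778 = 1284723070298/772003444887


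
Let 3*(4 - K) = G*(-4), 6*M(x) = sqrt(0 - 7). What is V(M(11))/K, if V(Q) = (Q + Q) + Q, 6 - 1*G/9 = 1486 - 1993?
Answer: I*sqrt(7)/12320 ≈ 0.00021475*I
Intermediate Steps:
G = 4617 (G = 54 - 9*(1486 - 1993) = 54 - 9*(-507) = 54 + 4563 = 4617)
M(x) = I*sqrt(7)/6 (M(x) = sqrt(0 - 7)/6 = sqrt(-7)/6 = (I*sqrt(7))/6 = I*sqrt(7)/6)
V(Q) = 3*Q (V(Q) = 2*Q + Q = 3*Q)
K = 6160 (K = 4 - 1539*(-4) = 4 - 1/3*(-18468) = 4 + 6156 = 6160)
V(M(11))/K = (3*(I*sqrt(7)/6))/6160 = (I*sqrt(7)/2)*(1/6160) = I*sqrt(7)/12320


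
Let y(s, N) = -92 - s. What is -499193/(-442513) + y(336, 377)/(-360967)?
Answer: 180381595195/159732590071 ≈ 1.1293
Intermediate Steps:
-499193/(-442513) + y(336, 377)/(-360967) = -499193/(-442513) + (-92 - 1*336)/(-360967) = -499193*(-1/442513) + (-92 - 336)*(-1/360967) = 499193/442513 - 428*(-1/360967) = 499193/442513 + 428/360967 = 180381595195/159732590071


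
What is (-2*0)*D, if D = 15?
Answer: 0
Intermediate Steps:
(-2*0)*D = -2*0*15 = 0*15 = 0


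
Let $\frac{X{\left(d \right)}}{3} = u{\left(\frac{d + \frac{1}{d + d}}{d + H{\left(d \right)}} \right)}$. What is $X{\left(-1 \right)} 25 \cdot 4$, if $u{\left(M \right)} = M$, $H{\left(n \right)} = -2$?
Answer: $150$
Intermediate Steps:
$X{\left(d \right)} = \frac{3 \left(d + \frac{1}{2 d}\right)}{-2 + d}$ ($X{\left(d \right)} = 3 \frac{d + \frac{1}{d + d}}{d - 2} = 3 \frac{d + \frac{1}{2 d}}{-2 + d} = \frac{3 \left(d + \frac{1}{2 d}\right)}{-2 + d}$)
$X{\left(-1 \right)} 25 \cdot 4 = \frac{3 \left(1 + 2 \left(-1\right)^{2}\right)}{2 \left(-1\right) \left(-2 - 1\right)} 25 \cdot 4 = \frac{3}{2} \left(-1\right) \frac{1}{-3} \left(1 + 2 \cdot 1\right) 25 \cdot 4 = \frac{3}{2} \left(-1\right) \left(- \frac{1}{3}\right) \left(1 + 2\right) 25 \cdot 4 = \frac{3}{2} \left(-1\right) \left(- \frac{1}{3}\right) 3 \cdot 25 \cdot 4 = \frac{3}{2} \cdot 25 \cdot 4 = \frac{75}{2} \cdot 4 = 150$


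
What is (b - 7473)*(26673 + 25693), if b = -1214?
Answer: -454903442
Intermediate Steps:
(b - 7473)*(26673 + 25693) = (-1214 - 7473)*(26673 + 25693) = -8687*52366 = -454903442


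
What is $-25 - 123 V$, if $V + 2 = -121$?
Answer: $15104$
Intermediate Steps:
$V = -123$ ($V = -2 - 121 = -123$)
$-25 - 123 V = -25 - -15129 = -25 + 15129 = 15104$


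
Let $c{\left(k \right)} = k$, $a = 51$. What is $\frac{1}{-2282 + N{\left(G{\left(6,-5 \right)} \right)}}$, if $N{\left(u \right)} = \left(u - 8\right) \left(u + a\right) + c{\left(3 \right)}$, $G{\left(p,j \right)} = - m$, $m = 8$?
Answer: $- \frac{1}{2967} \approx -0.00033704$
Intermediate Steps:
$G{\left(p,j \right)} = -8$ ($G{\left(p,j \right)} = \left(-1\right) 8 = -8$)
$N{\left(u \right)} = 3 + \left(-8 + u\right) \left(51 + u\right)$ ($N{\left(u \right)} = \left(u - 8\right) \left(u + 51\right) + 3 = \left(-8 + u\right) \left(51 + u\right) + 3 = 3 + \left(-8 + u\right) \left(51 + u\right)$)
$\frac{1}{-2282 + N{\left(G{\left(6,-5 \right)} \right)}} = \frac{1}{-2282 + \left(-405 + \left(-8\right)^{2} + 43 \left(-8\right)\right)} = \frac{1}{-2282 - 685} = \frac{1}{-2967} = - \frac{1}{2967}$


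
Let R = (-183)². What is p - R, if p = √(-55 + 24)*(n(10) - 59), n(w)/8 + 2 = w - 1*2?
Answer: -33489 - 11*I*√31 ≈ -33489.0 - 61.245*I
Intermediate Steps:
n(w) = -32 + 8*w (n(w) = -16 + 8*(w - 1*2) = -16 + 8*(w - 2) = -16 + 8*(-2 + w) = -16 + (-16 + 8*w) = -32 + 8*w)
R = 33489
p = -11*I*√31 (p = √(-55 + 24)*((-32 + 8*10) - 59) = √(-31)*((-32 + 80) - 59) = (I*√31)*(48 - 59) = (I*√31)*(-11) = -11*I*√31 ≈ -61.245*I)
p - R = -11*I*√31 - 1*33489 = -11*I*√31 - 33489 = -33489 - 11*I*√31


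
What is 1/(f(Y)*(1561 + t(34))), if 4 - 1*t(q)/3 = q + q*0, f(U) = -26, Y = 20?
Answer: -1/38246 ≈ -2.6147e-5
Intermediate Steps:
t(q) = 12 - 3*q (t(q) = 12 - 3*(q + q*0) = 12 - 3*(q + 0) = 12 - 3*q)
1/(f(Y)*(1561 + t(34))) = 1/(-26*(1561 + (12 - 3*34))) = 1/(-26*(1561 + (12 - 102))) = 1/(-26*(1561 - 90)) = 1/(-26*1471) = 1/(-38246) = -1/38246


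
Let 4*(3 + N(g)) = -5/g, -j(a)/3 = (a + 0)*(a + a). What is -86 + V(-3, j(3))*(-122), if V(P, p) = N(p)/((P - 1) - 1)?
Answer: -85663/540 ≈ -158.64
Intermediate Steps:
j(a) = -6*a² (j(a) = -3*(a + 0)*(a + a) = -3*a*2*a = -6*a²)
N(g) = -3 - 5/(4*g) (N(g) = -3 + (-5/g)/4 = -3 - 5/(4*g))
V(P, p) = (-3 - 5/(4*p))/(-2 + P) (V(P, p) = (-3 - 5/(4*p))/((P - 1) - 1) = (-3 - 5/(4*p))/((-1 + P) - 1) = (-3 - 5/(4*p))/(-2 + P))
-86 + V(-3, j(3))*(-122) = -86 + ((-5 - (-72)*3²)/(4*((-6*3²))*(-2 - 3)))*(-122) = -86 + ((¼)*(-5 - (-72)*9)/(-6*9*(-5)))*(-122) = -86 + ((¼)*(-⅕)*(-5 - 12*(-54))/(-54))*(-122) = -86 + ((¼)*(-1/54)*(-⅕)*(-5 + 648))*(-122) = -86 + ((¼)*(-1/54)*(-⅕)*643)*(-122) = -86 + (643/1080)*(-122) = -86 - 39223/540 = -85663/540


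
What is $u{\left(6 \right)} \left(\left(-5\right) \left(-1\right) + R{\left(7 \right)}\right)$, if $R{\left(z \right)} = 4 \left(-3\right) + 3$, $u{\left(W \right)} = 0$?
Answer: $0$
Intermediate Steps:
$R{\left(z \right)} = -9$ ($R{\left(z \right)} = -12 + 3 = -9$)
$u{\left(6 \right)} \left(\left(-5\right) \left(-1\right) + R{\left(7 \right)}\right) = 0 \left(\left(-5\right) \left(-1\right) - 9\right) = 0 \left(5 - 9\right) = 0 \left(-4\right) = 0$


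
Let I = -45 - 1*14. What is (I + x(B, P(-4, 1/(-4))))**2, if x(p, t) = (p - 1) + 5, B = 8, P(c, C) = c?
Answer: 2209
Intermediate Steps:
x(p, t) = 4 + p (x(p, t) = (-1 + p) + 5 = 4 + p)
I = -59 (I = -45 - 14 = -59)
(I + x(B, P(-4, 1/(-4))))**2 = (-59 + (4 + 8))**2 = (-59 + 12)**2 = (-47)**2 = 2209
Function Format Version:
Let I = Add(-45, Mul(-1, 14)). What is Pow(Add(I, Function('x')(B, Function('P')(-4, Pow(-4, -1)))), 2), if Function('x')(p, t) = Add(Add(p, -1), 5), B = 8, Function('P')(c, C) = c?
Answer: 2209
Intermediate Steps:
Function('x')(p, t) = Add(4, p) (Function('x')(p, t) = Add(Add(-1, p), 5) = Add(4, p))
I = -59 (I = Add(-45, -14) = -59)
Pow(Add(I, Function('x')(B, Function('P')(-4, Pow(-4, -1)))), 2) = Pow(Add(-59, Add(4, 8)), 2) = Pow(Add(-59, 12), 2) = Pow(-47, 2) = 2209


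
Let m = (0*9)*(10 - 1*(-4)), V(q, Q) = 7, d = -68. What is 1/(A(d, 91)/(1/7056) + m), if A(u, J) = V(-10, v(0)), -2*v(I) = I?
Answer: 1/49392 ≈ 2.0246e-5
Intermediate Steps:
v(I) = -I/2
A(u, J) = 7
m = 0 (m = 0*(10 + 4) = 0*14 = 0)
1/(A(d, 91)/(1/7056) + m) = 1/(7/(1/7056) + 0) = 1/(7*7056 + 0) = 1/(49392 + 0) = 1/49392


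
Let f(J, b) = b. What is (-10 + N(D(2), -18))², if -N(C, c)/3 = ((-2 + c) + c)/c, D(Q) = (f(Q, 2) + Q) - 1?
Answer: 2401/9 ≈ 266.78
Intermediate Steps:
D(Q) = 1 + Q (D(Q) = (2 + Q) - 1 = 1 + Q)
N(C, c) = -3*(-2 + 2*c)/c (N(C, c) = -3*((-2 + c) + c)/c = -3*(-2 + 2*c)/c)
(-10 + N(D(2), -18))² = (-10 + (-6 + 6/(-18)))² = (-10 + (-6 + 6*(-1/18)))² = (-10 + (-6 - ⅓))² = (-10 - 19/3)² = (-49/3)² = 2401/9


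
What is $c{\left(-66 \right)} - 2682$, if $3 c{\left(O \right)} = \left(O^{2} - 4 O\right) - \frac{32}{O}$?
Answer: $- \frac{113042}{99} \approx -1141.8$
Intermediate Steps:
$c{\left(O \right)} = - \frac{32}{3 O} - \frac{4 O}{3} + \frac{O^{2}}{3}$ ($c{\left(O \right)} = \frac{\left(O^{2} - 4 O\right) - \frac{32}{O}}{3} = \frac{O^{2} - \frac{32}{O} - 4 O}{3} = - \frac{32}{3 O} - \frac{4 O}{3} + \frac{O^{2}}{3}$)
$c{\left(-66 \right)} - 2682 = \frac{-32 + \left(-66\right)^{2} \left(-4 - 66\right)}{3 \left(-66\right)} - 2682 = \frac{1}{3} \left(- \frac{1}{66}\right) \left(-32 + 4356 \left(-70\right)\right) - 2682 = \frac{1}{3} \left(- \frac{1}{66}\right) \left(-32 - 304920\right) - 2682 = \frac{1}{3} \left(- \frac{1}{66}\right) \left(-304952\right) - 2682 = \frac{152476}{99} - 2682 = - \frac{113042}{99}$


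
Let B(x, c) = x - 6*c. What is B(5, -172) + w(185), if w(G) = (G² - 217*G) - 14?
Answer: -4897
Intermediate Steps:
w(G) = -14 + G² - 217*G
B(5, -172) + w(185) = (5 - 6*(-172)) + (-14 + 185² - 217*185) = (5 + 1032) + (-14 + 34225 - 40145) = 1037 - 5934 = -4897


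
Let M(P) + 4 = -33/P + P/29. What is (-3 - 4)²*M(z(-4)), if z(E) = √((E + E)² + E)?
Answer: -196 - 14651*√15/290 ≈ -391.67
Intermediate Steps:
z(E) = √(E + 4*E²) (z(E) = √((2*E)² + E) = √(4*E² + E) = √(E + 4*E²))
M(P) = -4 - 33/P + P/29 (M(P) = -4 + (-33/P + P/29) = -4 - 33/P + P/29)
(-3 - 4)²*M(z(-4)) = (-3 - 4)²*(-4 - 33*√15/30 + √(-4*(1 + 4*(-4)))/29) = (-7)²*(-4 - 33*√15/30 + √(-4*(1 - 16))/29) = 49*(-4 - 33*√15/30 + √(-4*(-15))/29) = 49*(-4 - 33*√15/30 + √60/29) = 49*(-4 - 33*√15/30 + (2*√15)/29) = 49*(-4 - 11*√15/10 + 2*√15/29) = 49*(-4 - 299*√15/290) = -196 - 14651*√15/290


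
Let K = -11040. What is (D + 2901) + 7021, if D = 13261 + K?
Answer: 12143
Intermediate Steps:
D = 2221 (D = 13261 - 11040 = 2221)
(D + 2901) + 7021 = (2221 + 2901) + 7021 = 5122 + 7021 = 12143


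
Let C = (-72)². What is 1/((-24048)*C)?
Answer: -1/124664832 ≈ -8.0215e-9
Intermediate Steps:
C = 5184
1/((-24048)*C) = 1/(-24048*5184) = -1/24048*1/5184 = -1/124664832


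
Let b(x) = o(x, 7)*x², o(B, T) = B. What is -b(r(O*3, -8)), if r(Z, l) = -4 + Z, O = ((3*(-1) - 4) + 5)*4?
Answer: 21952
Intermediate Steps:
O = -8 (O = ((-3 - 4) + 5)*4 = (-7 + 5)*4 = -2*4 = -8)
b(x) = x³ (b(x) = x*x² = x³)
-b(r(O*3, -8)) = -(-4 - 8*3)³ = -(-4 - 24)³ = -1*(-28)³ = -1*(-21952) = 21952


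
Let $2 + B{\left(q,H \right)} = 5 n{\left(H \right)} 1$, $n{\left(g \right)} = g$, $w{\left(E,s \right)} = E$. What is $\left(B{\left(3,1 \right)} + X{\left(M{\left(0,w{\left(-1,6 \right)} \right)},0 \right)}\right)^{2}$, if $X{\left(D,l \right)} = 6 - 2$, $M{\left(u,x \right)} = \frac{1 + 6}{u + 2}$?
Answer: $49$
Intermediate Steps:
$M{\left(u,x \right)} = \frac{7}{2 + u}$
$B{\left(q,H \right)} = -2 + 5 H$ ($B{\left(q,H \right)} = -2 + 5 H 1 = -2 + 5 H$)
$X{\left(D,l \right)} = 4$ ($X{\left(D,l \right)} = 6 - 2 = 4$)
$\left(B{\left(3,1 \right)} + X{\left(M{\left(0,w{\left(-1,6 \right)} \right)},0 \right)}\right)^{2} = \left(\left(-2 + 5 \cdot 1\right) + 4\right)^{2} = \left(\left(-2 + 5\right) + 4\right)^{2} = \left(3 + 4\right)^{2} = 7^{2} = 49$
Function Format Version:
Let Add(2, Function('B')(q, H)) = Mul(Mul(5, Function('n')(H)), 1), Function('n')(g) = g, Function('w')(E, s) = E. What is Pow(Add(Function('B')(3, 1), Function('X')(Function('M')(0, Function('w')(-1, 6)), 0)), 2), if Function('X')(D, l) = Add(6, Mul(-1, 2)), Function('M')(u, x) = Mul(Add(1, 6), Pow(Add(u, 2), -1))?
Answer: 49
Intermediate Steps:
Function('M')(u, x) = Mul(7, Pow(Add(2, u), -1))
Function('B')(q, H) = Add(-2, Mul(5, H)) (Function('B')(q, H) = Add(-2, Mul(Mul(5, H), 1)) = Add(-2, Mul(5, H)))
Function('X')(D, l) = 4 (Function('X')(D, l) = Add(6, -2) = 4)
Pow(Add(Function('B')(3, 1), Function('X')(Function('M')(0, Function('w')(-1, 6)), 0)), 2) = Pow(Add(Add(-2, Mul(5, 1)), 4), 2) = Pow(Add(Add(-2, 5), 4), 2) = Pow(Add(3, 4), 2) = Pow(7, 2) = 49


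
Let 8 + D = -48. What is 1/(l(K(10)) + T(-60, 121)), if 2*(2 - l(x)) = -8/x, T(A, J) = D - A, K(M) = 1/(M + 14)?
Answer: 1/102 ≈ 0.0098039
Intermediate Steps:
K(M) = 1/(14 + M)
D = -56 (D = -8 - 48 = -56)
T(A, J) = -56 - A
l(x) = 2 + 4/x (l(x) = 2 - (-4)/x = 2 + 4/x)
1/(l(K(10)) + T(-60, 121)) = 1/((2 + 4/(1/(14 + 10))) + (-56 - 1*(-60))) = 1/((2 + 4/(1/24)) + (-56 + 60)) = 1/((2 + 4/(1/24)) + 4) = 1/((2 + 4*24) + 4) = 1/((2 + 96) + 4) = 1/(98 + 4) = 1/102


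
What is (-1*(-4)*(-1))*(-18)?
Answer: 72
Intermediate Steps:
(-1*(-4)*(-1))*(-18) = (4*(-1))*(-18) = -4*(-18) = 72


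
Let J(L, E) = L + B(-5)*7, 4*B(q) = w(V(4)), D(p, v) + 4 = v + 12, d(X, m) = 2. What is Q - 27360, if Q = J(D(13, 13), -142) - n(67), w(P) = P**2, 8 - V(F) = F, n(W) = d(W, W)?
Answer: -27313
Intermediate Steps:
n(W) = 2
V(F) = 8 - F
D(p, v) = 8 + v (D(p, v) = -4 + (v + 12) = -4 + (12 + v) = 8 + v)
B(q) = 4 (B(q) = (8 - 1*4)**2/4 = (8 - 4)**2/4 = (1/4)*4**2 = (1/4)*16 = 4)
J(L, E) = 28 + L (J(L, E) = L + 4*7 = L + 28 = 28 + L)
Q = 47 (Q = (28 + (8 + 13)) - 1*2 = (28 + 21) - 2 = 49 - 2 = 47)
Q - 27360 = 47 - 27360 = -27313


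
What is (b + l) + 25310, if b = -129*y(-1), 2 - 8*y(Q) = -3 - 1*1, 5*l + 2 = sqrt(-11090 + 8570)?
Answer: 504257/20 + 6*I*sqrt(70)/5 ≈ 25213.0 + 10.04*I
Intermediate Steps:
l = -2/5 + 6*I*sqrt(70)/5 (l = -2/5 + sqrt(-11090 + 8570)/5 = -2/5 + sqrt(-2520)/5 = -2/5 + (6*I*sqrt(70))/5 = -2/5 + 6*I*sqrt(70)/5 ≈ -0.4 + 10.04*I)
y(Q) = 3/4 (y(Q) = 1/4 - (-3 - 1*1)/8 = 1/4 - (-3 - 1)/8 = 1/4 - 1/8*(-4) = 1/4 + 1/2 = 3/4)
b = -387/4 (b = -129*3/4 = -387/4 ≈ -96.750)
(b + l) + 25310 = (-387/4 + (-2/5 + 6*I*sqrt(70)/5)) + 25310 = (-1943/20 + 6*I*sqrt(70)/5) + 25310 = 504257/20 + 6*I*sqrt(70)/5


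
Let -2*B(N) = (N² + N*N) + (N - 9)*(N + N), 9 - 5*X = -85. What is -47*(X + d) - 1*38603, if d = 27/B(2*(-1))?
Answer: -5126913/130 ≈ -39438.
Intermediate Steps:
X = 94/5 (X = 9/5 - ⅕*(-85) = 9/5 + 17 = 94/5 ≈ 18.800)
B(N) = -N² - N*(-9 + N) (B(N) = -((N² + N*N) + (N - 9)*(N + N))/2 = -((N² + N²) + (-9 + N)*(2*N))/2 = -(2*N² + 2*N*(-9 + N))/2 = -N² - N*(-9 + N))
d = -27/26 (d = 27/(((2*(-1))*(9 - 4*(-1)))) = 27/((-2*(9 - 2*(-2)))) = 27/((-2*(9 + 4))) = 27/((-2*13)) = 27/(-26) = 27*(-1/26) = -27/26 ≈ -1.0385)
-47*(X + d) - 1*38603 = -47*(94/5 - 27/26) - 1*38603 = -47*2309/130 - 38603 = -108523/130 - 38603 = -5126913/130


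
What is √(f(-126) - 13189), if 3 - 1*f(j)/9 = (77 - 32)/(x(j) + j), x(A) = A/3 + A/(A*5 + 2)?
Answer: 2*I*√1014798113602/17563 ≈ 114.72*I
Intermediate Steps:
x(A) = A/3 + A/(2 + 5*A) (x(A) = A*(⅓) + A/(5*A + 2) = A/3 + A/(2 + 5*A))
f(j) = 27 - 405/(j + 5*j*(1 + j)/(3*(2 + 5*j))) (f(j) = 27 - 9*(77 - 32)/(5*j*(1 + j)/(3*(2 + 5*j)) + j) = 27 - 405/(j + 5*j*(1 + j)/(3*(2 + 5*j))))
√(f(-126) - 13189) = √(54*(-45 - 107*(-126) + 10*(-126)²)/(-126*(11 + 20*(-126))) - 13189) = √(54*(-1/126)*(-45 + 13482 + 10*15876)/(11 - 2520) - 13189) = √(54*(-1/126)*(-45 + 13482 + 158760)/(-2509) - 13189) = √(54*(-1/126)*(-1/2509)*172197 - 13189) = √(516591/17563 - 13189) = √(-231121816/17563) = 2*I*√1014798113602/17563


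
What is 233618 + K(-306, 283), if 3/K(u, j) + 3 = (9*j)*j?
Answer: 56130462389/240266 ≈ 2.3362e+5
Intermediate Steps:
K(u, j) = 3/(-3 + 9*j**2) (K(u, j) = 3/(-3 + (9*j)*j) = 3/(-3 + 9*j**2))
233618 + K(-306, 283) = 233618 + 1/(-1 + 3*283**2) = 233618 + 1/(-1 + 3*80089) = 233618 + 1/(-1 + 240267) = 233618 + 1/240266 = 56130462389/240266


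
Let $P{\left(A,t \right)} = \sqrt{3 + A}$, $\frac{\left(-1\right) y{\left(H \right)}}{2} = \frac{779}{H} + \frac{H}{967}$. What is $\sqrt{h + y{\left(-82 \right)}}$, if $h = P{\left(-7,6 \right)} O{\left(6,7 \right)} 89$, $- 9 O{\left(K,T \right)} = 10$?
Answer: $\frac{\sqrt{161327511 - 1664458420 i}}{2901} \approx 10.437 - 9.4746 i$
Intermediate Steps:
$O{\left(K,T \right)} = - \frac{10}{9}$ ($O{\left(K,T \right)} = \left(- \frac{1}{9}\right) 10 = - \frac{10}{9}$)
$y{\left(H \right)} = - \frac{1558}{H} - \frac{2 H}{967}$ ($y{\left(H \right)} = - 2 \left(\frac{779}{H} + \frac{H}{967}\right) = - \frac{1558}{H} - \frac{2 H}{967}$)
$h = - \frac{1780 i}{9}$ ($h = \sqrt{3 - 7} \left(- \frac{10}{9}\right) 89 = \sqrt{-4} \left(- \frac{10}{9}\right) 89 = 2 i \left(- \frac{10}{9}\right) 89 = - \frac{20 i}{9} \cdot 89 = - \frac{1780 i}{9} \approx - 197.78 i$)
$\sqrt{h + y{\left(-82 \right)}} = \sqrt{- \frac{1780 i}{9} - \left(- \frac{164}{967} + \frac{1558}{-82}\right)} = \sqrt{- \frac{1780 i}{9} + \left(\left(-1558\right) \left(- \frac{1}{82}\right) + \frac{164}{967}\right)} = \sqrt{- \frac{1780 i}{9} + \left(19 + \frac{164}{967}\right)} = \sqrt{- \frac{1780 i}{9} + \frac{18537}{967}} = \sqrt{\frac{18537}{967} - \frac{1780 i}{9}}$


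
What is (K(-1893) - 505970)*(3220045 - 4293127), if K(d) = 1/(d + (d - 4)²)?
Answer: 976413619705618779/1798358 ≈ 5.4295e+11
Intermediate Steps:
K(d) = 1/(d + (-4 + d)²)
(K(-1893) - 505970)*(3220045 - 4293127) = (1/(-1893 + (-4 - 1893)²) - 505970)*(3220045 - 4293127) = (1/(-1893 + (-1897)²) - 505970)*(-1073082) = (1/(-1893 + 3598609) - 505970)*(-1073082) = (1/3596716 - 505970)*(-1073082) = -1819830394519/3596716*(-1073082) = 976413619705618779/1798358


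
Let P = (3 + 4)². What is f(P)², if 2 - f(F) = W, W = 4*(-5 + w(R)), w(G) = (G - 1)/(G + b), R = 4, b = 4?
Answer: 1681/4 ≈ 420.25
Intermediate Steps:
w(G) = (-1 + G)/(4 + G) (w(G) = (G - 1)/(G + 4) = (-1 + G)/(4 + G))
P = 49 (P = 7² = 49)
W = -37/2 (W = 4*(-5 + (-1 + 4)/(4 + 4)) = 4*(-5 + 3/8) = 4*(-37/8) = -37/2 ≈ -18.500)
f(F) = 41/2 (f(F) = 2 - 1*(-37/2) = 2 + 37/2 = 41/2)
f(P)² = (41/2)² = 1681/4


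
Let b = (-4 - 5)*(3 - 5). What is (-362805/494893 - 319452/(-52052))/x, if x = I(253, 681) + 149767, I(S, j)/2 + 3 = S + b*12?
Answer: 87224206/2432350829909 ≈ 3.5860e-5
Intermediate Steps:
b = 18 (b = -9*(-2) = 18)
I(S, j) = 426 + 2*S (I(S, j) = -6 + 2*(S + 18*12) = -6 + 2*(S + 216) = -6 + 2*(216 + S) = -6 + (432 + 2*S) = 426 + 2*S)
x = 150699 (x = (426 + 2*253) + 149767 = (426 + 506) + 149767 = 932 + 149767 = 150699)
(-362805/494893 - 319452/(-52052))/x = (-362805/494893 - 319452/(-52052))/150699 = (-362805*1/494893 - 319452*(-1/52052))*(1/150699) = (-19095/26047 + 11409/1859)*(1/150699) = (261672618/48421373)*(1/150699) = 87224206/2432350829909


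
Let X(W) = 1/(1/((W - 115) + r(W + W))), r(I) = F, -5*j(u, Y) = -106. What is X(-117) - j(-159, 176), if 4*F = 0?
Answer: -1266/5 ≈ -253.20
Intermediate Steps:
j(u, Y) = 106/5 (j(u, Y) = -⅕*(-106) = 106/5)
F = 0 (F = (¼)*0 = 0)
r(I) = 0
X(W) = -115 + W (X(W) = 1/(1/((W - 115) + 0)) = 1/(1/((-115 + W) + 0)) = 1/(1/(-115 + W)) = -115 + W)
X(-117) - j(-159, 176) = (-115 - 117) - 1*106/5 = -232 - 106/5 = -1266/5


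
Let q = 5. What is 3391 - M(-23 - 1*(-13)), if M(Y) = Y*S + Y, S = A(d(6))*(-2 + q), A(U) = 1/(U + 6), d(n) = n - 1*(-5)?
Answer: 57847/17 ≈ 3402.8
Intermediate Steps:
d(n) = 5 + n (d(n) = n + 5 = 5 + n)
A(U) = 1/(6 + U)
S = 3/17 (S = (-2 + 5)/(6 + (5 + 6)) = 3/(6 + 11) = 3/17 ≈ 0.17647)
M(Y) = 20*Y/17 (M(Y) = Y*(3/17) + Y = 3*Y/17 + Y = 20*Y/17)
3391 - M(-23 - 1*(-13)) = 3391 - 20*(-23 - 1*(-13))/17 = 3391 - 20*(-23 + 13)/17 = 3391 - 20*(-10)/17 = 3391 - 1*(-200/17) = 3391 + 200/17 = 57847/17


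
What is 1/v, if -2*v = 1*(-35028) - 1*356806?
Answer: 1/195917 ≈ 5.1042e-6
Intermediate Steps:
v = 195917 (v = -(1*(-35028) - 1*356806)/2 = -(-35028 - 356806)/2 = -½*(-391834) = 195917)
1/v = 1/195917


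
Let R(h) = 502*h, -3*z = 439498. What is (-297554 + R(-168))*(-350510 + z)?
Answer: 569408682920/3 ≈ 1.8980e+11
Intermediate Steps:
z = -439498/3 (z = -⅓*439498 = -439498/3 ≈ -1.4650e+5)
(-297554 + R(-168))*(-350510 + z) = (-297554 + 502*(-168))*(-350510 - 439498/3) = (-297554 - 84336)*(-1491028/3) = -381890*(-1491028/3) = 569408682920/3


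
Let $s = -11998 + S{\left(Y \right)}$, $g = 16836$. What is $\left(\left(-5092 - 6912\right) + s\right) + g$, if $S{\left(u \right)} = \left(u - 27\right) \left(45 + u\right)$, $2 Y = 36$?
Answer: $-7733$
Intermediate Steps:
$Y = 18$ ($Y = \frac{1}{2} \cdot 36 = 18$)
$S{\left(u \right)} = \left(-27 + u\right) \left(45 + u\right)$
$s = -12565$ ($s = -11998 + \left(-1215 + 18^{2} + 18 \cdot 18\right) = -11998 + \left(-1215 + 324 + 324\right) = -11998 - 567 = -12565$)
$\left(\left(-5092 - 6912\right) + s\right) + g = \left(\left(-5092 - 6912\right) - 12565\right) + 16836 = \left(-12004 - 12565\right) + 16836 = -24569 + 16836 = -7733$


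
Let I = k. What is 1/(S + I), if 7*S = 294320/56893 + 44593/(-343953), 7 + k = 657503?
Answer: 19568518029/12866236429312157 ≈ 1.5209e-6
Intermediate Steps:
k = 657496 (k = -7 + 657503 = 657496)
I = 657496
S = 14099316773/19568518029 (S = (294320/56893 + 44593/(-343953))/7 = (294320*(1/56893) + 44593*(-1/343953))/7 = (294320/56893 - 44593/343953)/7 = (⅐)*(98695217411/19568518029) = 14099316773/19568518029 ≈ 0.72051)
1/(S + I) = 1/(14099316773/19568518029 + 657496) = 1/(12866236429312157/19568518029) = 19568518029/12866236429312157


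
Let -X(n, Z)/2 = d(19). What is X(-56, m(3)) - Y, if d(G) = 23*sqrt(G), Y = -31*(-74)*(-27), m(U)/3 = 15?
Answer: 61938 - 46*sqrt(19) ≈ 61738.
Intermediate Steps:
m(U) = 45 (m(U) = 3*15 = 45)
Y = -61938 (Y = 2294*(-27) = -61938)
X(n, Z) = -46*sqrt(19)
X(-56, m(3)) - Y = -46*sqrt(19) - 1*(-61938) = -46*sqrt(19) + 61938 = 61938 - 46*sqrt(19)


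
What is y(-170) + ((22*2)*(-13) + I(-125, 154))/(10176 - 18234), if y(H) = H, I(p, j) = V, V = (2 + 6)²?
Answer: -684676/4029 ≈ -169.94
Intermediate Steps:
V = 64 (V = 8² = 64)
I(p, j) = 64
y(-170) + ((22*2)*(-13) + I(-125, 154))/(10176 - 18234) = -170 + ((22*2)*(-13) + 64)/(10176 - 18234) = -170 + (44*(-13) + 64)/(-8058) = -170 + (-572 + 64)*(-1/8058) = -170 - 508*(-1/8058) = -170 + 254/4029 = -684676/4029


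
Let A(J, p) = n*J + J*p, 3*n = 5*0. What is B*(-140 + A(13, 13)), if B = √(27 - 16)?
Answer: 29*√11 ≈ 96.182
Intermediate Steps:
B = √11 ≈ 3.3166
n = 0 (n = (5*0)/3 = (⅓)*0 = 0)
A(J, p) = J*p (A(J, p) = 0*J + J*p = 0 + J*p = J*p)
B*(-140 + A(13, 13)) = √11*(-140 + 13*13) = √11*(-140 + 169) = √11*29 = 29*√11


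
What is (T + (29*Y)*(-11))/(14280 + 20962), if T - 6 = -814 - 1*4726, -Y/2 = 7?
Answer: -534/17621 ≈ -0.030305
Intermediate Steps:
Y = -14 (Y = -2*7 = -14)
T = -5534 (T = 6 + (-814 - 1*4726) = 6 + (-814 - 4726) = 6 - 5540 = -5534)
(T + (29*Y)*(-11))/(14280 + 20962) = (-5534 + (29*(-14))*(-11))/(14280 + 20962) = (-5534 - 406*(-11))/35242 = (-5534 + 4466)*(1/35242) = -1068*1/35242 = -534/17621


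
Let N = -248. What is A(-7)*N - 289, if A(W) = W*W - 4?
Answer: -11449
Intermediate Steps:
A(W) = -4 + W**2 (A(W) = W**2 - 4 = -4 + W**2)
A(-7)*N - 289 = (-4 + (-7)**2)*(-248) - 289 = (-4 + 49)*(-248) - 289 = 45*(-248) - 289 = -11160 - 289 = -11449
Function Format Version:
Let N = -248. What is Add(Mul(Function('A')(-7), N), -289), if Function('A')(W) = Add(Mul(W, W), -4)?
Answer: -11449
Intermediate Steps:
Function('A')(W) = Add(-4, Pow(W, 2)) (Function('A')(W) = Add(Pow(W, 2), -4) = Add(-4, Pow(W, 2)))
Add(Mul(Function('A')(-7), N), -289) = Add(Mul(Add(-4, Pow(-7, 2)), -248), -289) = Add(Mul(Add(-4, 49), -248), -289) = Add(Mul(45, -248), -289) = Add(-11160, -289) = -11449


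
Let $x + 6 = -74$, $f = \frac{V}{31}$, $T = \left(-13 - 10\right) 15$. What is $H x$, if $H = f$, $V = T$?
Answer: $\frac{27600}{31} \approx 890.32$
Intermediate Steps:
$T = -345$ ($T = \left(-23\right) 15 = -345$)
$V = -345$
$f = - \frac{345}{31} \approx -11.129$
$H = - \frac{345}{31} \approx -11.129$
$x = -80$ ($x = -6 - 74 = -80$)
$H x = \left(- \frac{345}{31}\right) \left(-80\right) = \frac{27600}{31}$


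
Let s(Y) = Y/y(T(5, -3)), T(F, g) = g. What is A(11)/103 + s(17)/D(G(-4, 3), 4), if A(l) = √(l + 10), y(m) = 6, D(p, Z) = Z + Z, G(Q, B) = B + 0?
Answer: 17/48 + √21/103 ≈ 0.39866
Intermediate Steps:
G(Q, B) = B
D(p, Z) = 2*Z
A(l) = √(10 + l)
s(Y) = Y/6
A(11)/103 + s(17)/D(G(-4, 3), 4) = √(10 + 11)/103 + ((⅙)*17)/((2*4)) = √21*(1/103) + (17/6)/8 = √21/103 + (17/6)*(⅛) = √21/103 + 17/48 = 17/48 + √21/103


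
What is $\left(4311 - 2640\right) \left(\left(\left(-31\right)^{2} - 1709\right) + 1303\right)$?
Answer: $927405$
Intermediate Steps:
$\left(4311 - 2640\right) \left(\left(\left(-31\right)^{2} - 1709\right) + 1303\right) = 1671 \left(\left(961 - 1709\right) + 1303\right) = 1671 \left(-748 + 1303\right) = 1671 \cdot 555 = 927405$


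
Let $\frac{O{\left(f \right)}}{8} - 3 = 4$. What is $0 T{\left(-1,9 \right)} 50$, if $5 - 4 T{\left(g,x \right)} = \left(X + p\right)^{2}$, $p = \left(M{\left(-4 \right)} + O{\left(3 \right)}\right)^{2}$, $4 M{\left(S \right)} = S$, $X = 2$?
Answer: $0$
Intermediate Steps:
$M{\left(S \right)} = \frac{S}{4}$
$O{\left(f \right)} = 56$ ($O{\left(f \right)} = 24 + 8 \cdot 4 = 24 + 32 = 56$)
$p = 3025$ ($p = \left(\frac{1}{4} \left(-4\right) + 56\right)^{2} = \left(-1 + 56\right)^{2} = 55^{2} = 3025$)
$T{\left(g,x \right)} = -2290681$ ($T{\left(g,x \right)} = \frac{5}{4} - \frac{\left(2 + 3025\right)^{2}}{4} = \frac{5}{4} - \frac{3027^{2}}{4} = \frac{5}{4} - \frac{9162729}{4} = -2290681$)
$0 T{\left(-1,9 \right)} 50 = 0 \left(-2290681\right) 50 = 0 \cdot 50 = 0$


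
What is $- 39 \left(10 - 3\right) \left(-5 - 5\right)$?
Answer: $2730$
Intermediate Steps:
$- 39 \left(10 - 3\right) \left(-5 - 5\right) = \left(-39\right) 7 \left(-10\right) = \left(-273\right) \left(-10\right) = 2730$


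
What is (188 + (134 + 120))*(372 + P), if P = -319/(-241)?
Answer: 39767182/241 ≈ 1.6501e+5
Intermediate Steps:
P = 319/241 (P = -319*(-1/241) = 319/241 ≈ 1.3237)
(188 + (134 + 120))*(372 + P) = (188 + (134 + 120))*(372 + 319/241) = (188 + 254)*(89971/241) = 442*(89971/241) = 39767182/241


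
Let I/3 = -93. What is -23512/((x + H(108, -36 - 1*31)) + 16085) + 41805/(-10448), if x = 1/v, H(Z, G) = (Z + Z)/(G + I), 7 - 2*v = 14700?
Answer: -2333608388029139/427163318174000 ≈ -5.4630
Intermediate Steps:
I = -279 (I = 3*(-93) = -279)
v = -14693/2 (v = 7/2 - 1/2*14700 = 7/2 - 7350 = -14693/2 ≈ -7346.5)
H(Z, G) = 2*Z/(-279 + G) (H(Z, G) = (Z + Z)/(G - 279) = (2*Z)/(-279 + G) = 2*Z/(-279 + G))
x = -2/14693 (x = 1/(-14693/2) = -2/14693 ≈ -0.00013612)
-23512/((x + H(108, -36 - 1*31)) + 16085) + 41805/(-10448) = -23512/((-2/14693 + 2*108/(-279 + (-36 - 1*31))) + 16085) + 41805/(-10448) = -23512/((-2/14693 + 2*108/(-279 + (-36 - 31))) + 16085) + 41805*(-1/10448) = -23512/((-2/14693 + 2*108/(-279 - 67)) + 16085) - 41805/10448 = -23512/((-2/14693 + 2*108/(-346)) + 16085) - 41805/10448 = -23512/((-2/14693 + 2*108*(-1/346)) + 16085) - 41805/10448 = -23512/((-2/14693 - 108/173) + 16085) - 41805/10448 = -23512/(-1587190/2541889 + 16085) - 41805/10448 = -23512/40884697375/2541889 - 41805/10448 = -23512*2541889/40884697375 - 41805/10448 = -59764894168/40884697375 - 41805/10448 = -2333608388029139/427163318174000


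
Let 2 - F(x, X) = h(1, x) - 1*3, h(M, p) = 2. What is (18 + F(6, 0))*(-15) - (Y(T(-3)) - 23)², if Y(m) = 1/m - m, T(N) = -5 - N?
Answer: -3109/4 ≈ -777.25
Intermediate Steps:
Y(m) = 1/m - m
F(x, X) = 3 (F(x, X) = 2 - (2 - 1*3) = 2 - (2 - 3) = 2 - 1*(-1) = 2 + 1 = 3)
(18 + F(6, 0))*(-15) - (Y(T(-3)) - 23)² = (18 + 3)*(-15) - ((1/(-5 - 1*(-3)) - (-5 - 1*(-3))) - 23)² = 21*(-15) - ((1/(-5 + 3) - (-5 + 3)) - 23)² = -315 - ((1/(-2) - 1*(-2)) - 23)² = -315 - ((-½ + 2) - 23)² = -315 - (3/2 - 23)² = -315 - (-43/2)² = -315 - 1*1849/4 = -315 - 1849/4 = -3109/4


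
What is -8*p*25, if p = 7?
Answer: -1400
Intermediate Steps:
-8*p*25 = -8*7*25 = -56*25 = -1400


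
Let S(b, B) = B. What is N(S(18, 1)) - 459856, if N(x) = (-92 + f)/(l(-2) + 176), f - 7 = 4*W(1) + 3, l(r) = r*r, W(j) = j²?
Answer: -13795693/30 ≈ -4.5986e+5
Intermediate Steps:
l(r) = r²
f = 14 (f = 7 + (4*1² + 3) = 7 + (4*1 + 3) = 7 + (4 + 3) = 7 + 7 = 14)
N(x) = -13/30 (N(x) = (-92 + 14)/((-2)² + 176) = -78/(4 + 176) = -78/180 = -78*1/180 = -13/30)
N(S(18, 1)) - 459856 = -13/30 - 459856 = -13795693/30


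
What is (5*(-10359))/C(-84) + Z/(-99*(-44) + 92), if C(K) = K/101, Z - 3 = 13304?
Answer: 1939159829/31136 ≈ 62280.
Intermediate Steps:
Z = 13307 (Z = 3 + 13304 = 13307)
C(K) = K/101 (C(K) = K*(1/101) = K/101)
(5*(-10359))/C(-84) + Z/(-99*(-44) + 92) = (5*(-10359))/(((1/101)*(-84))) + 13307/(-99*(-44) + 92) = -51795/(-84/101) + 13307/(4356 + 92) = -51795*(-101/84) + 13307/4448 = 1743765/28 + 13307*(1/4448) = 1743765/28 + 13307/4448 = 1939159829/31136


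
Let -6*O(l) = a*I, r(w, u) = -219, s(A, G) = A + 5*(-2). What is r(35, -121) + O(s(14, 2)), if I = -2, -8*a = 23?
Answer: -5279/24 ≈ -219.96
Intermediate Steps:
a = -23/8 (a = -⅛*23 = -23/8 ≈ -2.8750)
s(A, G) = -10 + A (s(A, G) = A - 10 = -10 + A)
O(l) = -23/24 (O(l) = -(-23)*(-2)/48 = -⅙*23/4 = -23/24)
r(35, -121) + O(s(14, 2)) = -219 - 23/24 = -5279/24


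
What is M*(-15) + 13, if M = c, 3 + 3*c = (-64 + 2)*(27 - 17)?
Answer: 3128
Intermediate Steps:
c = -623/3 (c = -1 + ((-64 + 2)*(27 - 17))/3 = -1 + (-62*10)/3 = -1 + (⅓)*(-620) = -1 - 620/3 = -623/3 ≈ -207.67)
M = -623/3 ≈ -207.67
M*(-15) + 13 = -623/3*(-15) + 13 = 3115 + 13 = 3128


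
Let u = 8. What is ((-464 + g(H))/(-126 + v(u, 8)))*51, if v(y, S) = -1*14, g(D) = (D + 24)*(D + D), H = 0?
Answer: 5916/35 ≈ 169.03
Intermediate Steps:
g(D) = 2*D*(24 + D) (g(D) = (24 + D)*(2*D) = 2*D*(24 + D))
v(y, S) = -14
((-464 + g(H))/(-126 + v(u, 8)))*51 = ((-464 + 2*0*(24 + 0))/(-126 - 14))*51 = ((-464 + 2*0*24)/(-140))*51 = ((-464 + 0)*(-1/140))*51 = -464*(-1/140)*51 = (116/35)*51 = 5916/35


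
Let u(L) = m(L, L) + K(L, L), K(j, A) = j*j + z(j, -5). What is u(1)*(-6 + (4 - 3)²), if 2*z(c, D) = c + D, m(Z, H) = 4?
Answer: -15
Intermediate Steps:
z(c, D) = D/2 + c/2 (z(c, D) = (c + D)/2 = (D + c)/2 = D/2 + c/2)
K(j, A) = -5/2 + j² + j/2 (K(j, A) = j*j + ((½)*(-5) + j/2) = j² + (-5/2 + j/2) = -5/2 + j² + j/2)
u(L) = 3/2 + L² + L/2 (u(L) = 4 + (-5/2 + L² + L/2) = 3/2 + L² + L/2)
u(1)*(-6 + (4 - 3)²) = (3/2 + 1² + (½)*1)*(-6 + (4 - 3)²) = (3/2 + 1 + ½)*(-6 + 1²) = 3*(-6 + 1) = 3*(-5) = -15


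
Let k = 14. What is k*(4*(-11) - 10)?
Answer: -756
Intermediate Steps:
k*(4*(-11) - 10) = 14*(4*(-11) - 10) = 14*(-44 - 10) = 14*(-54) = -756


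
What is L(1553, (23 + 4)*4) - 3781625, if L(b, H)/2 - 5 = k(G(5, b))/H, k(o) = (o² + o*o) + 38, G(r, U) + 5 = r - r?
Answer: -102103561/27 ≈ -3.7816e+6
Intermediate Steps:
G(r, U) = -5 (G(r, U) = -5 + (r - r) = -5 + 0 = -5)
k(o) = 38 + 2*o² (k(o) = (o² + o²) + 38 = 2*o² + 38 = 38 + 2*o²)
L(b, H) = 10 + 176/H (L(b, H) = 10 + 2*((38 + 2*(-5)²)/H) = 10 + 2*((38 + 2*25)/H) = 10 + 2*((38 + 50)/H) = 10 + 2*(88/H) = 10 + 176/H)
L(1553, (23 + 4)*4) - 3781625 = (10 + 176/(((23 + 4)*4))) - 3781625 = (10 + 176/((27*4))) - 3781625 = (10 + 176/108) - 3781625 = (10 + 176*(1/108)) - 3781625 = (10 + 44/27) - 3781625 = 314/27 - 3781625 = -102103561/27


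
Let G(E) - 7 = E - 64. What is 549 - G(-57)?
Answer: 663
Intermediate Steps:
G(E) = -57 + E (G(E) = 7 + (E - 64) = 7 + (-64 + E) = -57 + E)
549 - G(-57) = 549 - (-57 - 57) = 549 - 1*(-114) = 549 + 114 = 663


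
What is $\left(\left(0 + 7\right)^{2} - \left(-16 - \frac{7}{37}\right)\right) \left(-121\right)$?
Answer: $- \frac{291852}{37} \approx -7887.9$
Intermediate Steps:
$\left(\left(0 + 7\right)^{2} - \left(-16 - \frac{7}{37}\right)\right) \left(-121\right) = \left(7^{2} - - \frac{599}{37}\right) \left(-121\right) = \left(49 + \left(16 + \frac{7}{37}\right)\right) \left(-121\right) = \left(49 + \frac{599}{37}\right) \left(-121\right) = \frac{2412}{37} \left(-121\right) = - \frac{291852}{37}$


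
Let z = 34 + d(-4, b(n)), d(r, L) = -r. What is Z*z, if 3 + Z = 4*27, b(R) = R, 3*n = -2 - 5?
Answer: 3990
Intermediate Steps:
n = -7/3 (n = (-2 - 5)/3 = (⅓)*(-7) = -7/3 ≈ -2.3333)
Z = 105 (Z = -3 + 4*27 = -3 + 108 = 105)
z = 38 (z = 34 - 1*(-4) = 34 + 4 = 38)
Z*z = 105*38 = 3990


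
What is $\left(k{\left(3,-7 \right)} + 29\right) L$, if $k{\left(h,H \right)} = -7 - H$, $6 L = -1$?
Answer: $- \frac{29}{6} \approx -4.8333$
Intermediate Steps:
$L = - \frac{1}{6}$ ($L = \frac{1}{6} \left(-1\right) = - \frac{1}{6} \approx -0.16667$)
$\left(k{\left(3,-7 \right)} + 29\right) L = \left(\left(-7 - -7\right) + 29\right) \left(- \frac{1}{6}\right) = \left(\left(-7 + 7\right) + 29\right) \left(- \frac{1}{6}\right) = \left(0 + 29\right) \left(- \frac{1}{6}\right) = 29 \left(- \frac{1}{6}\right) = - \frac{29}{6}$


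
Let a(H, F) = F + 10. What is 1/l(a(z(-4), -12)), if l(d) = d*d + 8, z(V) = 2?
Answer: 1/12 ≈ 0.083333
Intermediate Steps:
a(H, F) = 10 + F
l(d) = 8 + d² (l(d) = d² + 8 = 8 + d²)
1/l(a(z(-4), -12)) = 1/(8 + (10 - 12)²) = 1/(8 + (-2)²) = 1/(8 + 4) = 1/12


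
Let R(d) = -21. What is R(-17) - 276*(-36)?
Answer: 9915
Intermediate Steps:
R(-17) - 276*(-36) = -21 - 276*(-36) = -21 + 9936 = 9915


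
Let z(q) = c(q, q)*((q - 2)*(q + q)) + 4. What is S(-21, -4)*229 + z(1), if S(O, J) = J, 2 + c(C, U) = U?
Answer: -910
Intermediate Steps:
c(C, U) = -2 + U
z(q) = 4 + 2*q*(-2 + q)² (z(q) = (-2 + q)*((q - 2)*(q + q)) + 4 = (-2 + q)*((-2 + q)*(2*q)) + 4 = (-2 + q)*(2*q*(-2 + q)) + 4 = 2*q*(-2 + q)² + 4 = 4 + 2*q*(-2 + q)²)
S(-21, -4)*229 + z(1) = -4*229 + (4 - 8*1² + 2*1³ + 8*1) = -916 + (4 - 8*1 + 2*1 + 8) = -916 + (4 - 8 + 2 + 8) = -916 + 6 = -910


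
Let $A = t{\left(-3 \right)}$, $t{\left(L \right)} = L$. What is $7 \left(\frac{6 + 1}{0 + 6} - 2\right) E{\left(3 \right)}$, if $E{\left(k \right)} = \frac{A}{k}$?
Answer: $\frac{35}{6} \approx 5.8333$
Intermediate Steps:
$A = -3$
$E{\left(k \right)} = - \frac{3}{k}$
$7 \left(\frac{6 + 1}{0 + 6} - 2\right) E{\left(3 \right)} = 7 \left(\frac{6 + 1}{0 + 6} - 2\right) \left(- \frac{3}{3}\right) = 7 \left(\frac{7}{6} - 2\right) \left(\left(-3\right) \frac{1}{3}\right) = 7 \left(7 \cdot \frac{1}{6} - 2\right) \left(-1\right) = 7 \left(\frac{7}{6} - 2\right) \left(-1\right) = 7 \left(- \frac{5}{6}\right) \left(-1\right) = \left(- \frac{35}{6}\right) \left(-1\right) = \frac{35}{6}$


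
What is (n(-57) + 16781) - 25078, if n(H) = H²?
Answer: -5048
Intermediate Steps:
(n(-57) + 16781) - 25078 = ((-57)² + 16781) - 25078 = (3249 + 16781) - 25078 = 20030 - 25078 = -5048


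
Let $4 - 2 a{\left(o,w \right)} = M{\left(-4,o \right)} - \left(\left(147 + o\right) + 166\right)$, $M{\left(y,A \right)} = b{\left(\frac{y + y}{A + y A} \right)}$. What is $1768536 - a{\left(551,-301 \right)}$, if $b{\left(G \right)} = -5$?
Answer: $\frac{3536199}{2} \approx 1.7681 \cdot 10^{6}$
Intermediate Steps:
$M{\left(y,A \right)} = -5$
$a{\left(o,w \right)} = 161 + \frac{o}{2}$ ($a{\left(o,w \right)} = 2 - \frac{-5 - \left(\left(147 + o\right) + 166\right)}{2} = 2 - \frac{-5 - \left(313 + o\right)}{2} = 2 - \frac{-318 - o}{2} = 2 + \left(159 + \frac{o}{2}\right) = 161 + \frac{o}{2}$)
$1768536 - a{\left(551,-301 \right)} = 1768536 - \left(161 + \frac{1}{2} \cdot 551\right) = 1768536 - \left(161 + \frac{551}{2}\right) = 1768536 - \frac{873}{2} = \frac{3536199}{2}$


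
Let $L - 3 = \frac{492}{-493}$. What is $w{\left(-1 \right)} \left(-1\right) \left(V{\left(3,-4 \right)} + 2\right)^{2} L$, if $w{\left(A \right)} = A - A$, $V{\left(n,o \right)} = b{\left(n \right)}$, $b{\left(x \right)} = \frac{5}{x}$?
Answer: $0$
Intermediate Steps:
$V{\left(n,o \right)} = \frac{5}{n}$
$w{\left(A \right)} = 0$
$L = \frac{987}{493}$ ($L = 3 + \frac{492}{-493} = 3 + 492 \left(- \frac{1}{493}\right) = 3 - \frac{492}{493} = \frac{987}{493} \approx 2.002$)
$w{\left(-1 \right)} \left(-1\right) \left(V{\left(3,-4 \right)} + 2\right)^{2} L = 0 \left(-1\right) \left(\frac{5}{3} + 2\right)^{2} \cdot \frac{987}{493} = 0 \left(5 \cdot \frac{1}{3} + 2\right)^{2} \cdot \frac{987}{493} = 0 \left(\frac{5}{3} + 2\right)^{2} \cdot \frac{987}{493} = 0 \left(\frac{11}{3}\right)^{2} \cdot \frac{987}{493} = 0 \cdot \frac{121}{9} \cdot \frac{987}{493} = 0 \cdot \frac{987}{493} = 0$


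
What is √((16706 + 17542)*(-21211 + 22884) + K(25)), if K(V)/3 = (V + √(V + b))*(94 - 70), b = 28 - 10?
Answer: 2*√(14324676 + 18*√43) ≈ 7569.6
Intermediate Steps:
b = 18
K(V) = 72*V + 72*√(18 + V) (K(V) = 3*((V + √(V + 18))*(94 - 70)) = 3*((V + √(18 + V))*24) = 3*(24*V + 24*√(18 + V)) = 72*V + 72*√(18 + V))
√((16706 + 17542)*(-21211 + 22884) + K(25)) = √((16706 + 17542)*(-21211 + 22884) + (72*25 + 72*√(18 + 25))) = √(34248*1673 + (1800 + 72*√43)) = √(57296904 + (1800 + 72*√43)) = √(57298704 + 72*√43)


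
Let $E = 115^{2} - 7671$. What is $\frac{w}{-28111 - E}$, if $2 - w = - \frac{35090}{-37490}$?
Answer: $- \frac{3989}{126210085} \approx -3.1606 \cdot 10^{-5}$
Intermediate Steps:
$E = 5554$ ($E = 13225 - 7671 = 5554$)
$w = \frac{3989}{3749}$ ($w = 2 - - \frac{35090}{-37490} = 2 - \left(-35090\right) \left(- \frac{1}{37490}\right) = 2 - \frac{3509}{3749} = \frac{3989}{3749} \approx 1.064$)
$\frac{w}{-28111 - E} = \frac{3989}{3749 \left(-28111 - 5554\right)} = \frac{3989}{3749 \left(-33665\right)} = \frac{3989}{3749} \left(- \frac{1}{33665}\right) = - \frac{3989}{126210085}$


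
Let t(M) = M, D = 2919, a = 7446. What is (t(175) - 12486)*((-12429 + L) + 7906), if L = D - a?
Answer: 111414550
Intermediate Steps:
L = -4527 (L = 2919 - 1*7446 = 2919 - 7446 = -4527)
(t(175) - 12486)*((-12429 + L) + 7906) = (175 - 12486)*((-12429 - 4527) + 7906) = -12311*(-16956 + 7906) = -12311*(-9050) = 111414550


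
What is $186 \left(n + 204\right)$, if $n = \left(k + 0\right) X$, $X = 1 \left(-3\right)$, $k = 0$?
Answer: $37944$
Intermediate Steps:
$X = -3$
$n = 0$ ($n = \left(0 + 0\right) \left(-3\right) = 0 \left(-3\right) = 0$)
$186 \left(n + 204\right) = 186 \left(0 + 204\right) = 186 \cdot 204 = 37944$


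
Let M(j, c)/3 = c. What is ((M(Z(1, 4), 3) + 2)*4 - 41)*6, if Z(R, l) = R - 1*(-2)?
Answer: 18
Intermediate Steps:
Z(R, l) = 2 + R (Z(R, l) = R + 2 = 2 + R)
M(j, c) = 3*c
((M(Z(1, 4), 3) + 2)*4 - 41)*6 = ((3*3 + 2)*4 - 41)*6 = ((9 + 2)*4 - 41)*6 = (11*4 - 41)*6 = (44 - 41)*6 = 3*6 = 18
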